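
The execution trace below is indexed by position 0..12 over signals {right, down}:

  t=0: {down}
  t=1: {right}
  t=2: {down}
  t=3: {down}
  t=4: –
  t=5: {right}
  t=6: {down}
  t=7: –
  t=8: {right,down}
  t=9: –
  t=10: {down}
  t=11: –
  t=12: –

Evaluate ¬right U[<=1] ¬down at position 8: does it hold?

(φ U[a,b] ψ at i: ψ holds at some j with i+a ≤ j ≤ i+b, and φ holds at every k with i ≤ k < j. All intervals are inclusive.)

Need some j in [8,9] with ¬down, and ¬right at every k in [8,j-1].
  j=8: ¬down false.
  j=9: ¬down holds, but ¬right fails at k=8 → not this j.
No j in the window works → until fails.

False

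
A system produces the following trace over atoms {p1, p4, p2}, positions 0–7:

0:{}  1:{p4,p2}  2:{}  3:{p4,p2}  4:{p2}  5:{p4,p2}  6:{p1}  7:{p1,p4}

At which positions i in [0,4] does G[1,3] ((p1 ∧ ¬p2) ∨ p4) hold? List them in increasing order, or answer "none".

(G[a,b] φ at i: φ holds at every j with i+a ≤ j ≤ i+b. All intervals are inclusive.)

4

Evaluate at each i in [0,4]:
  i=0: ✗ (fails at j=2)
  i=1: ✗ (fails at j=2)
  i=2: ✗ (fails at j=4)
  i=3: ✗ (fails at j=4)
  i=4: ✓ (all of [5,7])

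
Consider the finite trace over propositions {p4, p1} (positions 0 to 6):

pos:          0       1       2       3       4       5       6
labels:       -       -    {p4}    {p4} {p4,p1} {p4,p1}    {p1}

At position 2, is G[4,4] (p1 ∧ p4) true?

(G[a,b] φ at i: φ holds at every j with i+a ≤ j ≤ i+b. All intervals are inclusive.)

Check (p1 ∧ p4) at every j in [6,6]:
  j=6: false
Fails at j=6 → formula fails.

Does not hold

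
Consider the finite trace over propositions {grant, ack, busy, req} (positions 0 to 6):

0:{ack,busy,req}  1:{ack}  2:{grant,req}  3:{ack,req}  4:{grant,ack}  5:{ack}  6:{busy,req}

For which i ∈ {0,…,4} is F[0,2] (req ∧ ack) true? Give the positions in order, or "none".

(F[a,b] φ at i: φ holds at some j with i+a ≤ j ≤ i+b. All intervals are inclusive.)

Evaluate at each i in [0,4]:
  i=0: ✓ (witness j=0)
  i=1: ✓ (witness j=3)
  i=2: ✓ (witness j=3)
  i=3: ✓ (witness j=3)
  i=4: ✗ (none in [4,6])

0, 1, 2, 3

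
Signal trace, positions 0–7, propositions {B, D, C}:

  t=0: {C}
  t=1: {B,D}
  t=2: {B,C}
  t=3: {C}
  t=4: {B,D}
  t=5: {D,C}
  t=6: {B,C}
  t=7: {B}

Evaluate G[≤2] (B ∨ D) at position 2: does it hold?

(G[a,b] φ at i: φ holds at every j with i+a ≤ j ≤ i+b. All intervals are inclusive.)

No

Check (B ∨ D) at every j in [2,4]:
  j=2: true
  j=3: false
  j=4: true
Fails at j=3 → formula fails.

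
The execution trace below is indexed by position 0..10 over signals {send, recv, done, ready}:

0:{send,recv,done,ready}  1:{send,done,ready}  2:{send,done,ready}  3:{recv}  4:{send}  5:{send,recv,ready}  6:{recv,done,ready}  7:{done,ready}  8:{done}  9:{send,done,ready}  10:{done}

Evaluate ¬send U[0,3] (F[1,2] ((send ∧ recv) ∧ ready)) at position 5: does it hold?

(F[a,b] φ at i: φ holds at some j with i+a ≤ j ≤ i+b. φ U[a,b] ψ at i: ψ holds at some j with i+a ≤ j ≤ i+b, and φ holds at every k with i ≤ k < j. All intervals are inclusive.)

False

Need some j in [5,8] with F[1,2] ((send ∧ recv) ∧ ready), and ¬send at every k in [5,j-1].
  j=5: F[1,2] ((send ∧ recv) ∧ ready) — fails (none in [6,7]).
  j=6: F[1,2] ((send ∧ recv) ∧ ready) — fails (none in [7,8]).
  j=7: F[1,2] ((send ∧ recv) ∧ ready) — fails (none in [8,9]).
  j=8: F[1,2] ((send ∧ recv) ∧ ready) — fails (none in [9,10]).
No j in the window works → until fails.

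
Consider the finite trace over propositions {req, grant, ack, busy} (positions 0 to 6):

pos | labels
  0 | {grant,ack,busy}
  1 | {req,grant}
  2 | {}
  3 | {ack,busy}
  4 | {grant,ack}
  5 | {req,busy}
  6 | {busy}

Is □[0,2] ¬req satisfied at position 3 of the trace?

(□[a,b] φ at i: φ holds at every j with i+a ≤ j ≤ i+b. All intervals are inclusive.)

Does not hold

Check ¬req at every j in [3,5]:
  j=3: true
  j=4: true
  j=5: false
Fails at j=5 → formula fails.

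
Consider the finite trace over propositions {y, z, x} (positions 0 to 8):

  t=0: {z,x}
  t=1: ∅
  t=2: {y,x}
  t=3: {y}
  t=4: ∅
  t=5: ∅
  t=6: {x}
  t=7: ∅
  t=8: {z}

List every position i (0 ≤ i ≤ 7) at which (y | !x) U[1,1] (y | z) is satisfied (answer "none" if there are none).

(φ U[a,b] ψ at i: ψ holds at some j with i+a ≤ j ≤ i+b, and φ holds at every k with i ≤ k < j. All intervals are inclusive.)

1, 2, 7

Evaluate at each i in [0,7]:
  i=0: ✗ (no rhs in [1,1])
  i=1: ✓ (rhs at j=2; lhs holds on [1,1])
  i=2: ✓ (rhs at j=3; lhs holds on [2,2])
  i=3: ✗ (no rhs in [4,4])
  i=4: ✗ (no rhs in [5,5])
  i=5: ✗ (no rhs in [6,6])
  i=6: ✗ (no rhs in [7,7])
  i=7: ✓ (rhs at j=8; lhs holds on [7,7])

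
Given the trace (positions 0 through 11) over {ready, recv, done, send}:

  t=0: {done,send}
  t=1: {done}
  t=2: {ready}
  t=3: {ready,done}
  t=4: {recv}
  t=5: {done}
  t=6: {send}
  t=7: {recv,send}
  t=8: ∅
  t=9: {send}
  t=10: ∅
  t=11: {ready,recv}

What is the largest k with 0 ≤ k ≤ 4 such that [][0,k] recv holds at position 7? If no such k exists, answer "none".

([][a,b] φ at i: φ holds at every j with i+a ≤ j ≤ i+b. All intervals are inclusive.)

recv must hold from j=7 onward; find where it first fails.
  j=7: holds
  j=8: fails
Holds on [7,7], so largest k = 0.

0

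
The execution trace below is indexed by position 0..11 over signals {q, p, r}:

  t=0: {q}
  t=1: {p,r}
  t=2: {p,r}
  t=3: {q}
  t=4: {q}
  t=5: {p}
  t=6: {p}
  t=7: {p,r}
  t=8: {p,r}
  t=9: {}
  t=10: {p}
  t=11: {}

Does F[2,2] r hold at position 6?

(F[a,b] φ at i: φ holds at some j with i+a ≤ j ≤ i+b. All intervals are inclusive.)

Check r at each j in [8,8]:
  j=8: true
Found at j=8 → formula holds.

True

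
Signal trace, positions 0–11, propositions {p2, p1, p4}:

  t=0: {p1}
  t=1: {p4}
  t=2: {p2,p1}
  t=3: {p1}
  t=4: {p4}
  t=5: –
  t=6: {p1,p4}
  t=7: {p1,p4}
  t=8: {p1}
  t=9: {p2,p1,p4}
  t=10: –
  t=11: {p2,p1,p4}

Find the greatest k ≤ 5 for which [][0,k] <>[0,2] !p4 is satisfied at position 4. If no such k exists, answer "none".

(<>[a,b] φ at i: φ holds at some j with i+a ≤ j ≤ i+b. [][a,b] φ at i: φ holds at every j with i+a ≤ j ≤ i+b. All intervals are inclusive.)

5

<>[0,2] !p4 must hold from j=4 onward; find where it first fails.
  j=4: holds
  j=5: holds
  j=6: holds
  j=7: holds
  j=8: holds
  j=9: holds
Holds through j=9; largest k = 5.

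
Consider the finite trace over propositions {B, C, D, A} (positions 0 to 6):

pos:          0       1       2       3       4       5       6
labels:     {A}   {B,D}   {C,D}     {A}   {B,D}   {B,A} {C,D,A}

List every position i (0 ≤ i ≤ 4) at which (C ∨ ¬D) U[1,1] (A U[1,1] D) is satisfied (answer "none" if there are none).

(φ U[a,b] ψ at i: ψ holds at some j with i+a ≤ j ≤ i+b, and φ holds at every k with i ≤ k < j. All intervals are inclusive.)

2

Evaluate at each i in [0,4]:
  i=0: ✗ (no rhs in [1,1])
  i=1: ✗ (no rhs in [2,2])
  i=2: ✓ (rhs at j=3; lhs holds on [2,2])
  i=3: ✗ (no rhs in [4,4])
  i=4: ✗ (lhs fails at k=4 before rhs at j=5)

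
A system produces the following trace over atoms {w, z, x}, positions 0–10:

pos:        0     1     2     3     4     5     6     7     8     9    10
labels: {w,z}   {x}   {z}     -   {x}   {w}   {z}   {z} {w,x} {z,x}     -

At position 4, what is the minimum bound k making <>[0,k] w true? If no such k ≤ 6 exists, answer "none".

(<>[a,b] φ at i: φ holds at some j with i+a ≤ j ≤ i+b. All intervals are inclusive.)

Scan j = 4,5,… for w:
  j=4: fails
  j=5: holds
First hit at j=5, so smallest k = 5-4 = 1.

1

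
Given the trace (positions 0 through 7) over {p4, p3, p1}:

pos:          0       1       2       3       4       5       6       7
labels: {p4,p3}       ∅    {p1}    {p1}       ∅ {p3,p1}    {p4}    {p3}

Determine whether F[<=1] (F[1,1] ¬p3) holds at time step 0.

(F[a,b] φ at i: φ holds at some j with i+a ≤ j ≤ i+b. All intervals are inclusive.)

Holds

Check F[1,1] ¬p3 at each j in [0,1]:
  j=0: holds (witness at 1)
  j=1: holds (witness at 2)
Found at j=0 → formula holds.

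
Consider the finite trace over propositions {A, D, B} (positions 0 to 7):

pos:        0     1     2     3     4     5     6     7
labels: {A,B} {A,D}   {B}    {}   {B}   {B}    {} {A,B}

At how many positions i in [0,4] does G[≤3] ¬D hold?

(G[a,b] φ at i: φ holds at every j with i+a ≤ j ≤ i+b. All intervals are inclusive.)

Evaluate at each i in [0,4]:
  i=0: ✗ (fails at j=1)
  i=1: ✗ (fails at j=1)
  i=2: ✓ (all of [2,5])
  i=3: ✓ (all of [3,6])
  i=4: ✓ (all of [4,7])
Positions where it holds: {2, 3, 4} → 3.

3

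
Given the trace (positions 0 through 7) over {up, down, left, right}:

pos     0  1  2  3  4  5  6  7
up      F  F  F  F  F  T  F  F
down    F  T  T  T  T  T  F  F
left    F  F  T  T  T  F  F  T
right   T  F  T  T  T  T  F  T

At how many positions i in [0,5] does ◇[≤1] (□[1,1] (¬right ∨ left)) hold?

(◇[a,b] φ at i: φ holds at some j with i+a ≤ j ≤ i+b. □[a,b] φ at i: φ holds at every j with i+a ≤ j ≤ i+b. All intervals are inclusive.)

6

Evaluate at each i in [0,5]:
  i=0: ✓ (witness j=0)
  i=1: ✓ (witness j=1)
  i=2: ✓ (witness j=2)
  i=3: ✓ (witness j=3)
  i=4: ✓ (witness j=5)
  i=5: ✓ (witness j=5)
Positions where it holds: {0, 1, 2, 3, 4, 5} → 6.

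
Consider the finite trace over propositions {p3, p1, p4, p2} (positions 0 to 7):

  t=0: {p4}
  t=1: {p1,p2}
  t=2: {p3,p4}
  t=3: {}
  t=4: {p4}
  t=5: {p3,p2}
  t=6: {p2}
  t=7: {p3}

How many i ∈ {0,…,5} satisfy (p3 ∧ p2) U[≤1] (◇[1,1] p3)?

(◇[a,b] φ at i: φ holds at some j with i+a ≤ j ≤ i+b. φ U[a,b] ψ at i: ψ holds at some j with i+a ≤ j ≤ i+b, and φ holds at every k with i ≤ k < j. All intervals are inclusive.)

3

Evaluate at each i in [0,5]:
  i=0: ✗ (lhs fails at k=0 before rhs at j=1)
  i=1: ✓ (rhs at j=1)
  i=2: ✗ (no rhs in [2,3])
  i=3: ✗ (lhs fails at k=3 before rhs at j=4)
  i=4: ✓ (rhs at j=4)
  i=5: ✓ (rhs at j=6; lhs holds on [5,5])
Positions where it holds: {1, 4, 5} → 3.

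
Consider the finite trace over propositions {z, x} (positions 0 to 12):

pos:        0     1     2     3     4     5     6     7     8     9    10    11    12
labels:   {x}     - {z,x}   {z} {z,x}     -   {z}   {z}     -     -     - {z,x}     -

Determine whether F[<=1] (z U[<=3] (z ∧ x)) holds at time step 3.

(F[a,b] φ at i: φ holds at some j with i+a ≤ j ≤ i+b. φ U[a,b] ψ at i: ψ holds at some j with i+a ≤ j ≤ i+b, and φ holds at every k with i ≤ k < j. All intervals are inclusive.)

Check (z U[<=3] (z ∧ x)) at each j in [3,4]:
  j=3: holds
  j=4: holds
Found at j=3 → formula holds.

True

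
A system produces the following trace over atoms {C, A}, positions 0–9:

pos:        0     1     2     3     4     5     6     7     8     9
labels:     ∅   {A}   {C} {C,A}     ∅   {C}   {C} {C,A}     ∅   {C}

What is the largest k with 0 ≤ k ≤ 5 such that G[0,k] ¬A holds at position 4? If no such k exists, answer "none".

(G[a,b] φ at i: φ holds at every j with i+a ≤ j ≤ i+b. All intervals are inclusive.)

2

¬A must hold from j=4 onward; find where it first fails.
  j=4: holds
  j=5: holds
  j=6: holds
  j=7: fails
Holds on [4,6], so largest k = 2.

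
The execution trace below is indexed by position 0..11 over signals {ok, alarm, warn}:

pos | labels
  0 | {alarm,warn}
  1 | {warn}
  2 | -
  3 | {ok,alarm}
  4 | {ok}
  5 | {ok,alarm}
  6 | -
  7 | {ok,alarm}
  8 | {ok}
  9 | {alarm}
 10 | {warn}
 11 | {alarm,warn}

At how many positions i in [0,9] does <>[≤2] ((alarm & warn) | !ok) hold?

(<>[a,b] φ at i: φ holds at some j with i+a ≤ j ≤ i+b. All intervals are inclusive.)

9

Evaluate at each i in [0,9]:
  i=0: ✓ (witness j=0)
  i=1: ✓ (witness j=1)
  i=2: ✓ (witness j=2)
  i=3: ✗ (none in [3,5])
  i=4: ✓ (witness j=6)
  i=5: ✓ (witness j=6)
  i=6: ✓ (witness j=6)
  i=7: ✓ (witness j=9)
  i=8: ✓ (witness j=9)
  i=9: ✓ (witness j=9)
Positions where it holds: {0, 1, 2, 4, 5, 6, 7, 8, 9} → 9.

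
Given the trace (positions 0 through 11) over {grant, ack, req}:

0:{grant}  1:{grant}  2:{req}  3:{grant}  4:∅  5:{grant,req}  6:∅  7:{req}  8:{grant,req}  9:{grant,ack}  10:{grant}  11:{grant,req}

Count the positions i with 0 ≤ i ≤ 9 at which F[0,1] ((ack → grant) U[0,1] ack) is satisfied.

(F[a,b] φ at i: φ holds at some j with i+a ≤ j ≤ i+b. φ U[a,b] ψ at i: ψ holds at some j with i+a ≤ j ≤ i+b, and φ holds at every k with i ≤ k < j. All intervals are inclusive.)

3

Evaluate at each i in [0,9]:
  i=0: ✗ (none in [0,1])
  i=1: ✗ (none in [1,2])
  i=2: ✗ (none in [2,3])
  i=3: ✗ (none in [3,4])
  i=4: ✗ (none in [4,5])
  i=5: ✗ (none in [5,6])
  i=6: ✗ (none in [6,7])
  i=7: ✓ (witness j=8)
  i=8: ✓ (witness j=8)
  i=9: ✓ (witness j=9)
Positions where it holds: {7, 8, 9} → 3.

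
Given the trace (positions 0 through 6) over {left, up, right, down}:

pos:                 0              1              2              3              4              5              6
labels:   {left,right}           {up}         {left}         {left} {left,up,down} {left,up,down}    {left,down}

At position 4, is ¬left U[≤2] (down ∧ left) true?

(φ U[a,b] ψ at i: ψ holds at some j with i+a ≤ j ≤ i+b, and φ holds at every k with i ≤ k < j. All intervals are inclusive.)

Yes

Need some j in [4,6] with (down ∧ left), and ¬left at every k in [4,j-1].
  j=4: (down ∧ left) holds; no prefix to check → satisfied.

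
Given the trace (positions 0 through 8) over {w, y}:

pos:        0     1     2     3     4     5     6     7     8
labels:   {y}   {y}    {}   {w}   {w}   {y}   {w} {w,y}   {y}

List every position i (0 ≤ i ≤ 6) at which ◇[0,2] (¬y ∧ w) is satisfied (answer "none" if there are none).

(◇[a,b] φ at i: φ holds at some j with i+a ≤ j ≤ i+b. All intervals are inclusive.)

Evaluate at each i in [0,6]:
  i=0: ✗ (none in [0,2])
  i=1: ✓ (witness j=3)
  i=2: ✓ (witness j=3)
  i=3: ✓ (witness j=3)
  i=4: ✓ (witness j=4)
  i=5: ✓ (witness j=6)
  i=6: ✓ (witness j=6)

1, 2, 3, 4, 5, 6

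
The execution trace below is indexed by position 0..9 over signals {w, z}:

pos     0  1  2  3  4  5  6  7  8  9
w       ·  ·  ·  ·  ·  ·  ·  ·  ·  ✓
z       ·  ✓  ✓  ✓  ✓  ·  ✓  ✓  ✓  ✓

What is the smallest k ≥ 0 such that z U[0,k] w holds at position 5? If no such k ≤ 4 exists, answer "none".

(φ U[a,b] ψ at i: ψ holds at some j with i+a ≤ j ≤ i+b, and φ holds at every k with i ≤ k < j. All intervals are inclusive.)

Need earliest j ≥ 5 with w, and z at every k in [5,j-1].
  j=5: rhs fails.
  j=6: rhs fails.
  j=7: rhs fails.
  j=8: rhs fails.
  j=9: rhs holds but lhs fails at k=5.
No witness within the range → none.

none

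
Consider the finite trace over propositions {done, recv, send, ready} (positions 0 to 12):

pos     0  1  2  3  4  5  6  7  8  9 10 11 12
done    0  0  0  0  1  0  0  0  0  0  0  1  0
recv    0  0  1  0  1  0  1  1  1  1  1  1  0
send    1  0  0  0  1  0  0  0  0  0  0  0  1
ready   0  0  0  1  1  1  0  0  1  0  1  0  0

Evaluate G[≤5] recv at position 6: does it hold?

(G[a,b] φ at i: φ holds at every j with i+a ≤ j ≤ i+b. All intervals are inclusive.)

True

Check recv at every j in [6,11]:
  j=6: true
  j=7: true
  j=8: true
  j=9: true
  j=10: true
  j=11: true
All positions satisfy it → formula holds.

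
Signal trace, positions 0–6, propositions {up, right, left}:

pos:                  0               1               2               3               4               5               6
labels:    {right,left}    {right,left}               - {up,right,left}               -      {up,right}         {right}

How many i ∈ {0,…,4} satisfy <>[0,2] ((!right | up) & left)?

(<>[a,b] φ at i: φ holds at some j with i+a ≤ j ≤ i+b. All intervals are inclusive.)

Evaluate at each i in [0,4]:
  i=0: ✗ (none in [0,2])
  i=1: ✓ (witness j=3)
  i=2: ✓ (witness j=3)
  i=3: ✓ (witness j=3)
  i=4: ✗ (none in [4,6])
Positions where it holds: {1, 2, 3} → 3.

3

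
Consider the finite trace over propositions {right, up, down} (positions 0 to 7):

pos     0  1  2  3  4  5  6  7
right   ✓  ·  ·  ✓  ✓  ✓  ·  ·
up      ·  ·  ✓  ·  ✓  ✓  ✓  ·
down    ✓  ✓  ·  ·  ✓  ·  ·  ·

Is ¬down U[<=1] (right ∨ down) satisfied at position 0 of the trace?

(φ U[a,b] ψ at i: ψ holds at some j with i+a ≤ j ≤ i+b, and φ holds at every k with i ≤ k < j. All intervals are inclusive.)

Need some j in [0,1] with (right ∨ down), and ¬down at every k in [0,j-1].
  j=0: (right ∨ down) holds; no prefix to check → satisfied.

True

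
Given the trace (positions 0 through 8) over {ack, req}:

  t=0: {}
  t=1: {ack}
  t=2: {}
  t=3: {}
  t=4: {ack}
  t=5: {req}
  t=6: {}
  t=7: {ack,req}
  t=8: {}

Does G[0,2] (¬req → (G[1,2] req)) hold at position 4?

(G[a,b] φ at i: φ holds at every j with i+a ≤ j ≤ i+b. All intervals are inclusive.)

Check (¬req → (G[1,2] req)) at every j in [4,6]:
  j=4: antecedent true; consequent fails at 6 → ✗
  j=5: antecedent false → ✓
  j=6: antecedent true; consequent fails at 8 → ✗
Fails at j=4 → formula fails.

False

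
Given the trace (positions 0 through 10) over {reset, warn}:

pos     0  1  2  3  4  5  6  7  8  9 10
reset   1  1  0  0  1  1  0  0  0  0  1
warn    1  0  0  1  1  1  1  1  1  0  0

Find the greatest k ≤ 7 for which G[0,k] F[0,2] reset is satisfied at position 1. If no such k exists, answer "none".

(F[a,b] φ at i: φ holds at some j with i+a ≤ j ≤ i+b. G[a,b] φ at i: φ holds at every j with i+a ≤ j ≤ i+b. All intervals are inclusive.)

4

F[0,2] reset must hold from j=1 onward; find where it first fails.
  j=1: holds
  j=2: holds
  j=3: holds
  j=4: holds
  j=5: holds
  j=6: fails
Holds on [1,5], so largest k = 4.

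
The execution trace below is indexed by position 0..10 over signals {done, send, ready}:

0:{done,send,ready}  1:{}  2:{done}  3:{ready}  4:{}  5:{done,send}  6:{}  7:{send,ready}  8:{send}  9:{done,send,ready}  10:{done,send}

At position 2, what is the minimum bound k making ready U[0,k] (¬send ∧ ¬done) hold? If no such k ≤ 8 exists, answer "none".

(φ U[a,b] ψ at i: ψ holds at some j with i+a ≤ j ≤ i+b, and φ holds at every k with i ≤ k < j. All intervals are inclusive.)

Need earliest j ≥ 2 with (¬send ∧ ¬done), and ready at every k in [2,j-1].
  j=2: rhs fails.
  j=3: rhs holds but lhs fails at k=2.
  j=4: rhs holds but lhs fails at k=2.
  j=5: rhs fails.
  j=6: rhs holds but lhs fails at k=2.
  j=7: rhs fails.
  j=8: rhs fails.
  j=9: rhs fails.
  j=10: rhs fails.
No witness within the range → none.

none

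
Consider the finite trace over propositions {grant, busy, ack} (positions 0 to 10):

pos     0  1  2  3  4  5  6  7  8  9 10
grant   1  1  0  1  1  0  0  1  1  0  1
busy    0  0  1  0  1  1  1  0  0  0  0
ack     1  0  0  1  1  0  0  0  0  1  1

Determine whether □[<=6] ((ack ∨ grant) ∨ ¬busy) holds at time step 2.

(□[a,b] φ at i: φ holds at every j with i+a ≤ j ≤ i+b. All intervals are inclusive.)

Does not hold

Check ((ack ∨ grant) ∨ ¬busy) at every j in [2,8]:
  j=2: false
  j=3: true
  j=4: true
  j=5: false
  j=6: false
  j=7: true
  j=8: true
Fails at j=2 → formula fails.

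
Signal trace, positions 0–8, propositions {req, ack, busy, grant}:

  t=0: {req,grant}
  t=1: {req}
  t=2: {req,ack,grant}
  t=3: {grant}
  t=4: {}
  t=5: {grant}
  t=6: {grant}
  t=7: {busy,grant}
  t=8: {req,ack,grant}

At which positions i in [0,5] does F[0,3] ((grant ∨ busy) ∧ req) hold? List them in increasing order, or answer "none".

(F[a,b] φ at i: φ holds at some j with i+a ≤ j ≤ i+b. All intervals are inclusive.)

Evaluate at each i in [0,5]:
  i=0: ✓ (witness j=0)
  i=1: ✓ (witness j=2)
  i=2: ✓ (witness j=2)
  i=3: ✗ (none in [3,6])
  i=4: ✗ (none in [4,7])
  i=5: ✓ (witness j=8)

0, 1, 2, 5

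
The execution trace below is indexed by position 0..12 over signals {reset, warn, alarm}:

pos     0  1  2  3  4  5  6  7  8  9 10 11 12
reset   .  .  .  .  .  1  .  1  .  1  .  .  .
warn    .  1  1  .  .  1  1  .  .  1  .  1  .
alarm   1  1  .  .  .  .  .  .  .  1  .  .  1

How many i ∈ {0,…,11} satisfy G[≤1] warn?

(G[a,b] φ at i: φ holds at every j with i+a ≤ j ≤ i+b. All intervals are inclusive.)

Evaluate at each i in [0,11]:
  i=0: ✗ (fails at j=0)
  i=1: ✓ (all of [1,2])
  i=2: ✗ (fails at j=3)
  i=3: ✗ (fails at j=3)
  i=4: ✗ (fails at j=4)
  i=5: ✓ (all of [5,6])
  i=6: ✗ (fails at j=7)
  i=7: ✗ (fails at j=7)
  i=8: ✗ (fails at j=8)
  i=9: ✗ (fails at j=10)
  i=10: ✗ (fails at j=10)
  i=11: ✗ (fails at j=12)
Positions where it holds: {1, 5} → 2.

2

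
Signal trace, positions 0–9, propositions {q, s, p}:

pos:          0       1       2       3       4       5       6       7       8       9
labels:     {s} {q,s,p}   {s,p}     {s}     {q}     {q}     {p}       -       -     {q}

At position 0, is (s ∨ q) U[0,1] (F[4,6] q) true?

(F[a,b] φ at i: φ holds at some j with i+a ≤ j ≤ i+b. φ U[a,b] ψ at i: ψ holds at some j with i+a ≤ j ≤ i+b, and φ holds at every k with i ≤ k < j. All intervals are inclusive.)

Holds

Need some j in [0,1] with F[4,6] q, and (s ∨ q) at every k in [0,j-1].
  j=0: F[4,6] q holds; no prefix to check → satisfied.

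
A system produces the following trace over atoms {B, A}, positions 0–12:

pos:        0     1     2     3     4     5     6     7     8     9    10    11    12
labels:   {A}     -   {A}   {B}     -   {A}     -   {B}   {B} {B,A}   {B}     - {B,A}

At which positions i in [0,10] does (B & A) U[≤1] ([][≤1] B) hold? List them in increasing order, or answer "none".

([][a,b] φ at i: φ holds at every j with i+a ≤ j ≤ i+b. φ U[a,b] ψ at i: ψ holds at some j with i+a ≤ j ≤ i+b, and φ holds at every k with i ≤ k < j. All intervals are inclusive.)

7, 8, 9

Evaluate at each i in [0,10]:
  i=0: ✗ (no rhs in [0,1])
  i=1: ✗ (no rhs in [1,2])
  i=2: ✗ (no rhs in [2,3])
  i=3: ✗ (no rhs in [3,4])
  i=4: ✗ (no rhs in [4,5])
  i=5: ✗ (no rhs in [5,6])
  i=6: ✗ (lhs fails at k=6 before rhs at j=7)
  i=7: ✓ (rhs at j=7)
  i=8: ✓ (rhs at j=8)
  i=9: ✓ (rhs at j=9)
  i=10: ✗ (no rhs in [10,11])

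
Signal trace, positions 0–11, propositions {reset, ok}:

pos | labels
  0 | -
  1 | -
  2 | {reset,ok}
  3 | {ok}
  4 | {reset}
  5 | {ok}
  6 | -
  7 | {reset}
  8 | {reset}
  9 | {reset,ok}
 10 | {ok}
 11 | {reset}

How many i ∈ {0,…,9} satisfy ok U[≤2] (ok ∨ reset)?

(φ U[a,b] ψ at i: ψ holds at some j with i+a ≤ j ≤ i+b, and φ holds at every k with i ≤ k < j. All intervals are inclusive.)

7

Evaluate at each i in [0,9]:
  i=0: ✗ (lhs fails at k=0 before rhs at j=2)
  i=1: ✗ (lhs fails at k=1 before rhs at j=2)
  i=2: ✓ (rhs at j=2)
  i=3: ✓ (rhs at j=3)
  i=4: ✓ (rhs at j=4)
  i=5: ✓ (rhs at j=5)
  i=6: ✗ (lhs fails at k=6 before rhs at j=7)
  i=7: ✓ (rhs at j=7)
  i=8: ✓ (rhs at j=8)
  i=9: ✓ (rhs at j=9)
Positions where it holds: {2, 3, 4, 5, 7, 8, 9} → 7.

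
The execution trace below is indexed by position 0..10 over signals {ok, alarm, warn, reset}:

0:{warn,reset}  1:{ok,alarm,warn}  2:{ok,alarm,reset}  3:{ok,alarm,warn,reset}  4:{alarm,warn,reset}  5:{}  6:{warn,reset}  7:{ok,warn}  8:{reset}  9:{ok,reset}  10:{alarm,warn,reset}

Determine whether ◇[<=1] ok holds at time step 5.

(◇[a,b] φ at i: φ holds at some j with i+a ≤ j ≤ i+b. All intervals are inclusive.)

Check ok at each j in [5,6]:
  j=5: false
  j=6: false
No position in the window satisfies it → formula fails.

False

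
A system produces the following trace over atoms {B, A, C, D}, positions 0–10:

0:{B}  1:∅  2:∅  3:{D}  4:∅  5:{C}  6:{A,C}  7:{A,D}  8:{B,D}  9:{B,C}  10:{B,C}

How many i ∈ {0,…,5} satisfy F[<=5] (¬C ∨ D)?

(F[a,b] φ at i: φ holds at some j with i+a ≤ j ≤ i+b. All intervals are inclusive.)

6

Evaluate at each i in [0,5]:
  i=0: ✓ (witness j=0)
  i=1: ✓ (witness j=1)
  i=2: ✓ (witness j=2)
  i=3: ✓ (witness j=3)
  i=4: ✓ (witness j=4)
  i=5: ✓ (witness j=7)
Positions where it holds: {0, 1, 2, 3, 4, 5} → 6.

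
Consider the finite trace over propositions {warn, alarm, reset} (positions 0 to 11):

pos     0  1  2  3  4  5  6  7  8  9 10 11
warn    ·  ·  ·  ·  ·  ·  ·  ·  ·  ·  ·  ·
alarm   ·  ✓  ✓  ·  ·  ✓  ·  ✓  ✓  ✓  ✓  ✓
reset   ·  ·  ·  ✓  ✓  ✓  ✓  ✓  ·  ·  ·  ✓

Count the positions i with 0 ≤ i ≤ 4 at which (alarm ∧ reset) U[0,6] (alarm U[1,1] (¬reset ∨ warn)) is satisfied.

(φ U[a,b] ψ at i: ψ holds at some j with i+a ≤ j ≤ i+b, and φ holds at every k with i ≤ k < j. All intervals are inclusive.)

1

Evaluate at each i in [0,4]:
  i=0: ✗ (lhs fails at k=0 before rhs at j=1)
  i=1: ✓ (rhs at j=1)
  i=2: ✗ (lhs fails at k=2 before rhs at j=7)
  i=3: ✗ (lhs fails at k=3 before rhs at j=7)
  i=4: ✗ (lhs fails at k=4 before rhs at j=7)
Positions where it holds: {1} → 1.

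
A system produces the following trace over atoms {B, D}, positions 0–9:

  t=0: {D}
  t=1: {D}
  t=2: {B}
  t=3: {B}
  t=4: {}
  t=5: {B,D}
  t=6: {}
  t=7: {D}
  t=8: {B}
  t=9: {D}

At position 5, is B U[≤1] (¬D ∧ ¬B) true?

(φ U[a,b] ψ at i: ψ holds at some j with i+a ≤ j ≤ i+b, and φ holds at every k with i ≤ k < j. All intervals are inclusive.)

Need some j in [5,6] with (¬D ∧ ¬B), and B at every k in [5,j-1].
  j=5: (¬D ∧ ¬B) false.
  j=6: (¬D ∧ ¬B) holds; B holds at every k in [5,5] → satisfied.

True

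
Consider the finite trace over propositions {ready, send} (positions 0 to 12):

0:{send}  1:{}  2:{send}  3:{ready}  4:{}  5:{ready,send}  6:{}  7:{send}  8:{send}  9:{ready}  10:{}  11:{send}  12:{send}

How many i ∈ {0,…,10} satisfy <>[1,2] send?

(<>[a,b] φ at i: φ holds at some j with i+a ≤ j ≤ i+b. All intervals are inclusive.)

Evaluate at each i in [0,10]:
  i=0: ✓ (witness j=2)
  i=1: ✓ (witness j=2)
  i=2: ✗ (none in [3,4])
  i=3: ✓ (witness j=5)
  i=4: ✓ (witness j=5)
  i=5: ✓ (witness j=7)
  i=6: ✓ (witness j=7)
  i=7: ✓ (witness j=8)
  i=8: ✗ (none in [9,10])
  i=9: ✓ (witness j=11)
  i=10: ✓ (witness j=11)
Positions where it holds: {0, 1, 3, 4, 5, 6, 7, 9, 10} → 9.

9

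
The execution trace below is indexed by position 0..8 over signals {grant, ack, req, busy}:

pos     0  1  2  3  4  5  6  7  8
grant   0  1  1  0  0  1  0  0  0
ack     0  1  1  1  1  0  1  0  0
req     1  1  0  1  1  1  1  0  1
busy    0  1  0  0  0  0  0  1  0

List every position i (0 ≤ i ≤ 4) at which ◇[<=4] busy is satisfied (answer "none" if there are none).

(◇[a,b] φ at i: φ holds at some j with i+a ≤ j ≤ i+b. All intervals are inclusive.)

Evaluate at each i in [0,4]:
  i=0: ✓ (witness j=1)
  i=1: ✓ (witness j=1)
  i=2: ✗ (none in [2,6])
  i=3: ✓ (witness j=7)
  i=4: ✓ (witness j=7)

0, 1, 3, 4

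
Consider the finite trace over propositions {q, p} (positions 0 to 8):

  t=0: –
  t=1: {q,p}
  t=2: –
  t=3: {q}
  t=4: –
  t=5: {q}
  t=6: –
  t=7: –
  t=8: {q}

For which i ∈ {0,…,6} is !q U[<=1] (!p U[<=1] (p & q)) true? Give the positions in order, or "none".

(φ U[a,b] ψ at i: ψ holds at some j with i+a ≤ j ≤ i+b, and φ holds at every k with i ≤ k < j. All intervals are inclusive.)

0, 1

Evaluate at each i in [0,6]:
  i=0: ✓ (rhs at j=0)
  i=1: ✓ (rhs at j=1)
  i=2: ✗ (no rhs in [2,3])
  i=3: ✗ (no rhs in [3,4])
  i=4: ✗ (no rhs in [4,5])
  i=5: ✗ (no rhs in [5,6])
  i=6: ✗ (no rhs in [6,7])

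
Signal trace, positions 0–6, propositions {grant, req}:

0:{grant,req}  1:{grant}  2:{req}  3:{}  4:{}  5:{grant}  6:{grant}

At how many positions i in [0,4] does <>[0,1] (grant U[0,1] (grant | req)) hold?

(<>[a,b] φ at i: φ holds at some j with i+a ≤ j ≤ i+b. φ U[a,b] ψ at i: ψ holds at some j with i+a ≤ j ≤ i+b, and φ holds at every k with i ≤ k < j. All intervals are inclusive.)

Evaluate at each i in [0,4]:
  i=0: ✓ (witness j=0)
  i=1: ✓ (witness j=1)
  i=2: ✓ (witness j=2)
  i=3: ✗ (none in [3,4])
  i=4: ✓ (witness j=5)
Positions where it holds: {0, 1, 2, 4} → 4.

4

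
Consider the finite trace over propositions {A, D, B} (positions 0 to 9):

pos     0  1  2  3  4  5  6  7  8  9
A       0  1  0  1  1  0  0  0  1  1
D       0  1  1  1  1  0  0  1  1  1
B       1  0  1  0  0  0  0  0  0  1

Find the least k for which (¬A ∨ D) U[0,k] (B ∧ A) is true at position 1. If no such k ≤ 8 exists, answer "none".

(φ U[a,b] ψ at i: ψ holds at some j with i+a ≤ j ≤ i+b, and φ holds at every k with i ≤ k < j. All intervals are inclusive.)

Need earliest j ≥ 1 with (B ∧ A), and (¬A ∨ D) at every k in [1,j-1].
  j=1: rhs fails.
  j=2: rhs fails.
  j=3: rhs fails.
  j=4: rhs fails.
  j=5: rhs fails.
  j=6: rhs fails.
  j=7: rhs fails.
  j=8: rhs fails.
  j=9: rhs holds; lhs holds on [1,8]. k = 8.

8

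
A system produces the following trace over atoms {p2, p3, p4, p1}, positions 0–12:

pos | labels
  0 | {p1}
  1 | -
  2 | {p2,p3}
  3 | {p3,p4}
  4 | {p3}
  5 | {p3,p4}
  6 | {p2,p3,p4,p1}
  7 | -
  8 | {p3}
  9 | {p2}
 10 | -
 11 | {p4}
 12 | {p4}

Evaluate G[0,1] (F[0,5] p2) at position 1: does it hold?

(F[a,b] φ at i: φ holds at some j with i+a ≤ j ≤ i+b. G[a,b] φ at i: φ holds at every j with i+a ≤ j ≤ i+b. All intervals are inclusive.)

Holds

Check F[0,5] p2 at every j in [1,2]:
  j=1: holds (witness at 2)
  j=2: holds (witness at 2)
All positions satisfy it → formula holds.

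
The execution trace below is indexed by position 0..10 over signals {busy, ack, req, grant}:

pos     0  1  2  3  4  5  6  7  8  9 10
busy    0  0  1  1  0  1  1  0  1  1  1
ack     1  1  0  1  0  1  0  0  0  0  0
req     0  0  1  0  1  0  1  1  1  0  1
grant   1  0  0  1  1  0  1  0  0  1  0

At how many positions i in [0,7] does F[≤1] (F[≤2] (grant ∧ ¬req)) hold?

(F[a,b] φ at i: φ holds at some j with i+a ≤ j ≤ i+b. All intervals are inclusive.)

6

Evaluate at each i in [0,7]:
  i=0: ✓ (witness j=0)
  i=1: ✓ (witness j=1)
  i=2: ✓ (witness j=2)
  i=3: ✓ (witness j=3)
  i=4: ✗ (none in [4,5])
  i=5: ✗ (none in [5,6])
  i=6: ✓ (witness j=7)
  i=7: ✓ (witness j=7)
Positions where it holds: {0, 1, 2, 3, 6, 7} → 6.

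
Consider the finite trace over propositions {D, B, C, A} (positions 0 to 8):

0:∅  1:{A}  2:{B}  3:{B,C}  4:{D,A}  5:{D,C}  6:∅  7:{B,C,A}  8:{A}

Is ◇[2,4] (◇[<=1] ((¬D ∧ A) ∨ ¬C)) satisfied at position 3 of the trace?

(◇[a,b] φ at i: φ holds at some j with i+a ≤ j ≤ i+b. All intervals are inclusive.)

Yes

Check ◇[<=1] ((¬D ∧ A) ∨ ¬C) at each j in [5,7]:
  j=5: holds (witness at 6)
  j=6: holds (witness at 6)
  j=7: holds (witness at 7)
Found at j=5 → formula holds.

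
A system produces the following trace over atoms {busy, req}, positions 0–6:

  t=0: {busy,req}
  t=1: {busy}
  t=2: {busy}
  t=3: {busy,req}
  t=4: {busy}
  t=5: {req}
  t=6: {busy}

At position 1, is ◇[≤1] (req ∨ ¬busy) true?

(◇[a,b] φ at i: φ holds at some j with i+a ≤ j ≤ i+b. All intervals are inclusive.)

False

Check (req ∨ ¬busy) at each j in [1,2]:
  j=1: false
  j=2: false
No position in the window satisfies it → formula fails.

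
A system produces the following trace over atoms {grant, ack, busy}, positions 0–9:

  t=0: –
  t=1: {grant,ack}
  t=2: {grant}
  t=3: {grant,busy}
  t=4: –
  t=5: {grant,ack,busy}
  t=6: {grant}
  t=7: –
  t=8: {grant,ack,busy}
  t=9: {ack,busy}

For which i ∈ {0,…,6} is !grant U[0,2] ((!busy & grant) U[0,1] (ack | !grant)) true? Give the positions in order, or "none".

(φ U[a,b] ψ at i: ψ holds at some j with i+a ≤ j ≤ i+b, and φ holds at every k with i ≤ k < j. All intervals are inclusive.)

Evaluate at each i in [0,6]:
  i=0: ✓ (rhs at j=0)
  i=1: ✓ (rhs at j=1)
  i=2: ✗ (lhs fails at k=2 before rhs at j=4)
  i=3: ✗ (lhs fails at k=3 before rhs at j=4)
  i=4: ✓ (rhs at j=4)
  i=5: ✓ (rhs at j=5)
  i=6: ✓ (rhs at j=6)

0, 1, 4, 5, 6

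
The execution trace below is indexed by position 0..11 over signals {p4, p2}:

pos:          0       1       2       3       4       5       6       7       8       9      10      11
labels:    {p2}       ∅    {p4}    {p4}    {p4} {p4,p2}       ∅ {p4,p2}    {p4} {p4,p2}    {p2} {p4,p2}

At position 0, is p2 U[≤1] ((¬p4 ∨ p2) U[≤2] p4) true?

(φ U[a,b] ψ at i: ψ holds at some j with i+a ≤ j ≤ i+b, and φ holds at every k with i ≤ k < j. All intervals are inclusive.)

Yes

Need some j in [0,1] with ((¬p4 ∨ p2) U[≤2] p4), and p2 at every k in [0,j-1].
  j=0: ((¬p4 ∨ p2) U[≤2] p4) holds; no prefix to check → satisfied.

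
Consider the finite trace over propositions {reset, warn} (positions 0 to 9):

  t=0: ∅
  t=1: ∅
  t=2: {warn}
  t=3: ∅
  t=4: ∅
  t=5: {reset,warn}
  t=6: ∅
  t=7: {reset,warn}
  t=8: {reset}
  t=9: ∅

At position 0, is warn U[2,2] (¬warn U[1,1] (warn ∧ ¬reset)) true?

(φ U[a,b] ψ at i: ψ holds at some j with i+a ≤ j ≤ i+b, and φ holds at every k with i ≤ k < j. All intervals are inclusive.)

Does not hold

Need some j in [2,2] with (¬warn U[1,1] (warn ∧ ¬reset)), and warn at every k in [0,j-1].
  j=2: (¬warn U[1,1] (warn ∧ ¬reset)) — fails.
No j in the window works → until fails.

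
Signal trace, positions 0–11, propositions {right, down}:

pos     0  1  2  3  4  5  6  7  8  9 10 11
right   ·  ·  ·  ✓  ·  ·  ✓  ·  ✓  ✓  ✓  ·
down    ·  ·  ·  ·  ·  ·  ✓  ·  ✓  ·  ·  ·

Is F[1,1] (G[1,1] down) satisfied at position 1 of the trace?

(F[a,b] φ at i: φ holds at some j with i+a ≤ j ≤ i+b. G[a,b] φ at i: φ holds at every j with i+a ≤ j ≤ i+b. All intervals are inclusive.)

Check G[1,1] down at each j in [2,2]:
  j=2: fails at 3
No position in the window satisfies it → formula fails.

False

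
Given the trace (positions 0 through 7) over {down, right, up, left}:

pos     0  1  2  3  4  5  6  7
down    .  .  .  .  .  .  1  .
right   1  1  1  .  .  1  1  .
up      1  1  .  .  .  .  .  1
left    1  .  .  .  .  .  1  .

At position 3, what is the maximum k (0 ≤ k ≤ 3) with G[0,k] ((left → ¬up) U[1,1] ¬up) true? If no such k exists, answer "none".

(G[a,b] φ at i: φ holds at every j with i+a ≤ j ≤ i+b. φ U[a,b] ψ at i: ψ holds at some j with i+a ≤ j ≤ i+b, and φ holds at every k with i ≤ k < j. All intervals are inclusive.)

2

((left → ¬up) U[1,1] ¬up) must hold from j=3 onward; find where it first fails.
  j=3: holds
  j=4: holds
  j=5: holds
  j=6: fails
Holds on [3,5], so largest k = 2.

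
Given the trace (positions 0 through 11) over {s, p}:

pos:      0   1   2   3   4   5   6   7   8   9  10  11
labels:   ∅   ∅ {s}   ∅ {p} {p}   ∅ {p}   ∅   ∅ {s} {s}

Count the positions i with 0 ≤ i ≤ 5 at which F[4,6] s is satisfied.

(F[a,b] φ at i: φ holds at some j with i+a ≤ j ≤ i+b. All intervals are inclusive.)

Evaluate at each i in [0,5]:
  i=0: ✗ (none in [4,6])
  i=1: ✗ (none in [5,7])
  i=2: ✗ (none in [6,8])
  i=3: ✗ (none in [7,9])
  i=4: ✓ (witness j=10)
  i=5: ✓ (witness j=10)
Positions where it holds: {4, 5} → 2.

2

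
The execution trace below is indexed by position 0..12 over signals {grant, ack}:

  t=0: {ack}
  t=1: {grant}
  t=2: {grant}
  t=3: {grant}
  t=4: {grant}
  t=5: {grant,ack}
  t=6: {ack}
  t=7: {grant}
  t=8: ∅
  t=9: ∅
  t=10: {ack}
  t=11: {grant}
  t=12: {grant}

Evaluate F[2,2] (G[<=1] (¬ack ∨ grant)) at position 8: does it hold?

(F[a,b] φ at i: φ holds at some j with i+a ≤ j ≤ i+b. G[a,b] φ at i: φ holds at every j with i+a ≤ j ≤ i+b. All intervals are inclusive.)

Check G[<=1] (¬ack ∨ grant) at each j in [10,10]:
  j=10: fails at 10
No position in the window satisfies it → formula fails.

Does not hold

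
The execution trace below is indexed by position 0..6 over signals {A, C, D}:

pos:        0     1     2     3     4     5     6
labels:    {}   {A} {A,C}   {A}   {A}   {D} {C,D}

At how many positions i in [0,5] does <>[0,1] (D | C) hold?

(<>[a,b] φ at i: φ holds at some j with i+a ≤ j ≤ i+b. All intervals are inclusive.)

Evaluate at each i in [0,5]:
  i=0: ✗ (none in [0,1])
  i=1: ✓ (witness j=2)
  i=2: ✓ (witness j=2)
  i=3: ✗ (none in [3,4])
  i=4: ✓ (witness j=5)
  i=5: ✓ (witness j=5)
Positions where it holds: {1, 2, 4, 5} → 4.

4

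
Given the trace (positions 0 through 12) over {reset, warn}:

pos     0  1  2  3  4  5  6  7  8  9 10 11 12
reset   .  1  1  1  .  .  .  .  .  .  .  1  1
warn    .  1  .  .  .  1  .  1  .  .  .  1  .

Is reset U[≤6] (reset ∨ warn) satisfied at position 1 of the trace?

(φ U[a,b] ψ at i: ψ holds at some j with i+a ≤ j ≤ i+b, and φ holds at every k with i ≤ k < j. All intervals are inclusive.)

Need some j in [1,7] with (reset ∨ warn), and reset at every k in [1,j-1].
  j=1: (reset ∨ warn) holds; no prefix to check → satisfied.

Yes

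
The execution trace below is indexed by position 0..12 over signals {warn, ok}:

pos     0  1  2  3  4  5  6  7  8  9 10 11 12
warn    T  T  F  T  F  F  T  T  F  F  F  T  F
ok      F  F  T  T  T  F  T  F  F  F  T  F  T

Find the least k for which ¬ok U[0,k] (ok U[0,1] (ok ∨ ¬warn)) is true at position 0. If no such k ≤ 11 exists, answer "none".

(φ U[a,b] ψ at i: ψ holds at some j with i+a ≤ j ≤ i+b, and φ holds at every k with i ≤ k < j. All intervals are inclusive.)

Need earliest j ≥ 0 with (ok U[0,1] (ok ∨ ¬warn)), and ¬ok at every k in [0,j-1].
  j=0: rhs fails.
  j=1: rhs fails.
  j=2: rhs holds; lhs holds on [0,1]. k = 2.

2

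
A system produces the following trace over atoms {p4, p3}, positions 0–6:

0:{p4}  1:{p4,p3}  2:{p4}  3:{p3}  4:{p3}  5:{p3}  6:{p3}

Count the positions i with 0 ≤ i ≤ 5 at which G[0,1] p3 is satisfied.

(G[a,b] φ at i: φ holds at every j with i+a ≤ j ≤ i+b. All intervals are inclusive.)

3

Evaluate at each i in [0,5]:
  i=0: ✗ (fails at j=0)
  i=1: ✗ (fails at j=2)
  i=2: ✗ (fails at j=2)
  i=3: ✓ (all of [3,4])
  i=4: ✓ (all of [4,5])
  i=5: ✓ (all of [5,6])
Positions where it holds: {3, 4, 5} → 3.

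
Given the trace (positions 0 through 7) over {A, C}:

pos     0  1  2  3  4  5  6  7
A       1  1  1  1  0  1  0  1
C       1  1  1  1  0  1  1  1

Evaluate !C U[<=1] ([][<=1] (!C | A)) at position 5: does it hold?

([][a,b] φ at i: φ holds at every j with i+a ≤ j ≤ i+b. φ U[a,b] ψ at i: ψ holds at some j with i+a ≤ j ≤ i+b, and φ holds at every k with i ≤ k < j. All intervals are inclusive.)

No

Need some j in [5,6] with [][<=1] (!C | A), and !C at every k in [5,j-1].
  j=5: [][<=1] (!C | A) — fails at 6.
  j=6: [][<=1] (!C | A) — fails at 6.
No j in the window works → until fails.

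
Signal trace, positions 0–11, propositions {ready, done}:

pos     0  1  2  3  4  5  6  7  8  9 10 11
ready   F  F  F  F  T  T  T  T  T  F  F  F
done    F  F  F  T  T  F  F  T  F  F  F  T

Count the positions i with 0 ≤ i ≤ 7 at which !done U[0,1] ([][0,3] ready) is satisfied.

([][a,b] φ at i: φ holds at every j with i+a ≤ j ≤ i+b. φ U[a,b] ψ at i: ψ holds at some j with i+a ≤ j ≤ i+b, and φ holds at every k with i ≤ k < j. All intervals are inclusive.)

Evaluate at each i in [0,7]:
  i=0: ✗ (no rhs in [0,1])
  i=1: ✗ (no rhs in [1,2])
  i=2: ✗ (no rhs in [2,3])
  i=3: ✗ (lhs fails at k=3 before rhs at j=4)
  i=4: ✓ (rhs at j=4)
  i=5: ✓ (rhs at j=5)
  i=6: ✗ (no rhs in [6,7])
  i=7: ✗ (no rhs in [7,8])
Positions where it holds: {4, 5} → 2.

2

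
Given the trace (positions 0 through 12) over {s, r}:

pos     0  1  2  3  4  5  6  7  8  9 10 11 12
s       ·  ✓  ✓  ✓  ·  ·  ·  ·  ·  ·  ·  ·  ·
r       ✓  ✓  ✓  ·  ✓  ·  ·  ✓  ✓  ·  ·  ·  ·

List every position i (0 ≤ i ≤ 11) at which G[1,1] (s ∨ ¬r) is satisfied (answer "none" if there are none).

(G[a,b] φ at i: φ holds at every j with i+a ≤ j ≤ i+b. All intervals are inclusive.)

0, 1, 2, 4, 5, 8, 9, 10, 11

Evaluate at each i in [0,11]:
  i=0: ✓ (all of [1,1])
  i=1: ✓ (all of [2,2])
  i=2: ✓ (all of [3,3])
  i=3: ✗ (fails at j=4)
  i=4: ✓ (all of [5,5])
  i=5: ✓ (all of [6,6])
  i=6: ✗ (fails at j=7)
  i=7: ✗ (fails at j=8)
  i=8: ✓ (all of [9,9])
  i=9: ✓ (all of [10,10])
  i=10: ✓ (all of [11,11])
  i=11: ✓ (all of [12,12])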